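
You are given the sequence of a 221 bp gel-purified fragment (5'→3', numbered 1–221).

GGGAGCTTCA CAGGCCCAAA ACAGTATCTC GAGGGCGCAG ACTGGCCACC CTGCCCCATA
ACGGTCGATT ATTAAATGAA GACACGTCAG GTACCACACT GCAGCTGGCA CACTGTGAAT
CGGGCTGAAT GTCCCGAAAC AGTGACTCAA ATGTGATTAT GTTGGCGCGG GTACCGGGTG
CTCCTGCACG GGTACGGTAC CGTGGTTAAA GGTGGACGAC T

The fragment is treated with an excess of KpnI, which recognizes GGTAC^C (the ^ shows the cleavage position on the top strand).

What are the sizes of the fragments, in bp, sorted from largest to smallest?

94, 80, 26, 21 bp

KpnI sites (GGTACC) start at positions 90, 170, 196.
KpnI cuts after base 5 of each site (before the last base), so after positions 94, 174, 200.
Linear molecule, 3 cuts → 4 fragments:
  1–94 → 94 bp
  95–174 → 80 bp
  175–200 → 26 bp
  201–221 → 21 bp
Sorted largest to smallest: 94, 80, 26, 21 bp.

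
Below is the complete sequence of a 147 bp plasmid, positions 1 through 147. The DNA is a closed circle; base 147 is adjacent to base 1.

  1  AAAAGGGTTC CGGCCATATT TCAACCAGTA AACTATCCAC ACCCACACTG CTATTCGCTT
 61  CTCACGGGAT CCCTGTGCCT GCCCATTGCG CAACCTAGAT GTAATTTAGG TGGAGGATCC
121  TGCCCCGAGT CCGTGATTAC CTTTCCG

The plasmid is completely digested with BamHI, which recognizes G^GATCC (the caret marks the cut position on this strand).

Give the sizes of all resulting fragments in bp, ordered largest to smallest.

99, 48 bp

BamHI sites (GGATCC) start at positions 67, 115.
BamHI cuts after the first base of each site, so after positions 67, 115.
Circular molecule, 2 cuts → 2 fragments:
  68–115 → 48 bp
  116–147 then 1–67 → 32 + 67 = 99 bp
Sorted largest to smallest: 99, 48 bp.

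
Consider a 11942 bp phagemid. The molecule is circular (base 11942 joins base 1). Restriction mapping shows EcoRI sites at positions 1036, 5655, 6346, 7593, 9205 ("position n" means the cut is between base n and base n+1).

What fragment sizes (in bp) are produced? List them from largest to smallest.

Circular molecule, 5 cuts → 5 fragments:
  5655 − 1036 = 4619 bp
  6346 − 5655 = 691 bp
  7593 − 6346 = 1247 bp
  9205 − 7593 = 1612 bp
  wrap: 11942 − 9205 + 1036 = 3773 bp
Sorted largest to smallest: 4619, 3773, 1612, 1247, 691 bp.

4619, 3773, 1612, 1247, 691 bp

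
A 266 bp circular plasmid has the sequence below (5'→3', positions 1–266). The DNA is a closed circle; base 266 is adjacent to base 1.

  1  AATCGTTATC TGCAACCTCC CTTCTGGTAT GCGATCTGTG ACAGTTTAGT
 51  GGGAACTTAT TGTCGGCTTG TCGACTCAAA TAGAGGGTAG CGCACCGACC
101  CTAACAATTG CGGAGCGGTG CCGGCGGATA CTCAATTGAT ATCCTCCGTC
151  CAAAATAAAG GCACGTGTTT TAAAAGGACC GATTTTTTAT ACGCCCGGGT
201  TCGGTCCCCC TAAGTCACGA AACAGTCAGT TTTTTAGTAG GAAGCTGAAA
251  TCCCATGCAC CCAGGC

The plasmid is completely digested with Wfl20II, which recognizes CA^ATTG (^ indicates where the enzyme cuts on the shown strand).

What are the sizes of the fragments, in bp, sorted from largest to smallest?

238, 28 bp

Wfl20II sites (CAATTG) start at positions 105, 133.
Wfl20II cuts after base 2 of each site, so after positions 106, 134.
Circular molecule, 2 cuts → 2 fragments:
  107–134 → 28 bp
  135–266 then 1–106 → 132 + 106 = 238 bp
Sorted largest to smallest: 238, 28 bp.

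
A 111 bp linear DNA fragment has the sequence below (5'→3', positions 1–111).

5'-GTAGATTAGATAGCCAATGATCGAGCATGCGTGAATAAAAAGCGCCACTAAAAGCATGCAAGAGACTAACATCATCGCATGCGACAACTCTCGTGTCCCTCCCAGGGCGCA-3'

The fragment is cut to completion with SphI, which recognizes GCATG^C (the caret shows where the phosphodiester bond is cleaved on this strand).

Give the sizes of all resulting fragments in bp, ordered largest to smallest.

SphI sites (GCATGC) start at positions 25, 54, 77.
SphI cuts after base 5 of each site (before the last base), so after positions 29, 58, 81.
Linear molecule, 3 cuts → 4 fragments:
  1–29 → 29 bp
  30–58 → 29 bp
  59–81 → 23 bp
  82–111 → 30 bp
Sorted largest to smallest: 30, 29, 29, 23 bp.

30, 29, 29, 23 bp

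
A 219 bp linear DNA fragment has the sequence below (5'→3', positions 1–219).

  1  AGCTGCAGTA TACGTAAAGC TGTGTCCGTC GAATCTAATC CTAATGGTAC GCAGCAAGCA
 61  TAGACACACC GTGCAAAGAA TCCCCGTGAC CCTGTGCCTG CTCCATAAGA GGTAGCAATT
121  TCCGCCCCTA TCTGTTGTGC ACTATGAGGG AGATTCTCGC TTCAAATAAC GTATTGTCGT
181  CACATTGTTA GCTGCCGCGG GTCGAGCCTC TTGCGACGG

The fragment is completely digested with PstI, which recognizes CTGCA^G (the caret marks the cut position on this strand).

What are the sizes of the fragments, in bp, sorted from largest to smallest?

The PstI site (CTGCAG) starts at position 3.
PstI cuts after base 5 of each site (before the last base), so after position 7.
Linear molecule, 1 cut → 2 fragments:
  1–7 → 7 bp
  8–219 → 212 bp
Sorted largest to smallest: 212, 7 bp.

212, 7 bp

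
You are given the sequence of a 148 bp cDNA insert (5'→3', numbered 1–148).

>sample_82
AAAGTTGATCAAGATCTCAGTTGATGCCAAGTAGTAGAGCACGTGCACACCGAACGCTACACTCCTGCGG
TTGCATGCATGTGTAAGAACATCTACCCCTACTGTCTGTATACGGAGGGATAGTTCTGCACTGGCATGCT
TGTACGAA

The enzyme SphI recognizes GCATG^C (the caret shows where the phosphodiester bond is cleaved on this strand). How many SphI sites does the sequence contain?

2

GCATGC occurs starting at positions 73, 134.
SphI cuts at 2 sites.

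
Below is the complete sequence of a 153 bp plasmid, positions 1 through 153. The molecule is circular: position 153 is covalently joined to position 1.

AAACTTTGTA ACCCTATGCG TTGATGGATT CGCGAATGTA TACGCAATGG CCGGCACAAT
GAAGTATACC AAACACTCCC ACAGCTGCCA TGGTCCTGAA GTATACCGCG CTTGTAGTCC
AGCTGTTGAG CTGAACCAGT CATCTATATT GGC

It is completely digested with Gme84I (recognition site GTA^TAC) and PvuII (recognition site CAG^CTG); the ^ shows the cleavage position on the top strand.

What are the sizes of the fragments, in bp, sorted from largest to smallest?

71, 26, 19, 19, 18 bp

Gme84I sites (GTATAC) start at positions 38, 64, 101.
Gme84I cuts after base 3 of each site, so after positions 40, 66, 103.
PvuII sites (CAGCTG) start at positions 82, 120.
PvuII cuts after base 3 of each site, so after positions 84, 122.
Combined cut positions: 40, 66, 84, 103, 122.
Circular molecule, 5 cuts → 5 fragments:
  41–66 → 26 bp
  67–84 → 18 bp
  85–103 → 19 bp
  104–122 → 19 bp
  123–153 then 1–40 → 31 + 40 = 71 bp
Sorted largest to smallest: 71, 26, 19, 19, 18 bp.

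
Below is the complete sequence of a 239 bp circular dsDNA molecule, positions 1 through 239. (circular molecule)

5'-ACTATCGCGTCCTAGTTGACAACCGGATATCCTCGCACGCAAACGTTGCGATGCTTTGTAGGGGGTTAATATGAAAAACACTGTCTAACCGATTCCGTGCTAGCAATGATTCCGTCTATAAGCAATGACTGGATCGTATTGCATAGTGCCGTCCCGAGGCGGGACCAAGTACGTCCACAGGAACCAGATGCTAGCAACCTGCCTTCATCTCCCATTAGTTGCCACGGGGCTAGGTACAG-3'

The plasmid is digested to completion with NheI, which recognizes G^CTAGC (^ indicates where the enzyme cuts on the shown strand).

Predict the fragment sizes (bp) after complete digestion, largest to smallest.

148, 91 bp

NheI sites (GCTAGC) start at positions 99, 190.
NheI cuts after the first base of each site, so after positions 99, 190.
Circular molecule, 2 cuts → 2 fragments:
  100–190 → 91 bp
  191–239 then 1–99 → 49 + 99 = 148 bp
Sorted largest to smallest: 148, 91 bp.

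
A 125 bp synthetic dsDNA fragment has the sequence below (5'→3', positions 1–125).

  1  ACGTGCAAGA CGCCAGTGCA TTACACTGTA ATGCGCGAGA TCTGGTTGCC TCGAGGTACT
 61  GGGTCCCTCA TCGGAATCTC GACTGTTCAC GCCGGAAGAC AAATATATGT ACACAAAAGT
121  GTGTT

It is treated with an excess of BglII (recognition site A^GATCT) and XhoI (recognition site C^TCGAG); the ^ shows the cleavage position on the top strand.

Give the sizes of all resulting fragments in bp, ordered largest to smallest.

The BglII site (AGATCT) starts at position 38.
BglII cuts after the first base of each site, so after position 38.
The XhoI site (CTCGAG) starts at position 50.
XhoI cuts after the first base of each site, so after position 50.
Combined cut positions: 38, 50.
Linear molecule, 2 cuts → 3 fragments:
  1–38 → 38 bp
  39–50 → 12 bp
  51–125 → 75 bp
Sorted largest to smallest: 75, 38, 12 bp.

75, 38, 12 bp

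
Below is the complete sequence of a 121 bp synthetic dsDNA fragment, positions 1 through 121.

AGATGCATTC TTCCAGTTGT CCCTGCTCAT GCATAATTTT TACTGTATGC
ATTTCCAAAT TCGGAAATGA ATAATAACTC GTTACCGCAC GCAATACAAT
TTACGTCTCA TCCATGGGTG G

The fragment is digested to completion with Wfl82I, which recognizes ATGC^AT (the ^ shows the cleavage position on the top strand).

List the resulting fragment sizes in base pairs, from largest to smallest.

Wfl82I sites (ATGCAT) start at positions 3, 29, 47.
Wfl82I cuts after base 4 of each site, so after positions 6, 32, 50.
Linear molecule, 3 cuts → 4 fragments:
  1–6 → 6 bp
  7–32 → 26 bp
  33–50 → 18 bp
  51–121 → 71 bp
Sorted largest to smallest: 71, 26, 18, 6 bp.

71, 26, 18, 6 bp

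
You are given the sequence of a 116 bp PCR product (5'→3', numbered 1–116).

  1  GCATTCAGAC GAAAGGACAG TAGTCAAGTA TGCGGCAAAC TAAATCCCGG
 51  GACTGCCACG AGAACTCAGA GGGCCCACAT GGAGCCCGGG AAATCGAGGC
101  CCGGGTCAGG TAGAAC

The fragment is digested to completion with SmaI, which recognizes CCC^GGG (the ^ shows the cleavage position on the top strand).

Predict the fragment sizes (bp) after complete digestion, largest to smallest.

48, 39, 15, 14 bp

SmaI sites (CCCGGG) start at positions 46, 85, 100.
SmaI cuts after base 3 of each site, so after positions 48, 87, 102.
Linear molecule, 3 cuts → 4 fragments:
  1–48 → 48 bp
  49–87 → 39 bp
  88–102 → 15 bp
  103–116 → 14 bp
Sorted largest to smallest: 48, 39, 15, 14 bp.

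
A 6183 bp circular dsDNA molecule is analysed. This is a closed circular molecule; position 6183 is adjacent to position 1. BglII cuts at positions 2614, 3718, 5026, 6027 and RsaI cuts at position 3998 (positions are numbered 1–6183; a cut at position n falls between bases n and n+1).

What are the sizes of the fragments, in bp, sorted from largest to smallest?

2770, 1104, 1028, 1001, 280 bp

Combined cut positions (sorted): 2614, 3718, 3998, 5026, 6027.
Circular molecule, 5 cuts → 5 fragments:
  3718 − 2614 = 1104 bp
  3998 − 3718 = 280 bp
  5026 − 3998 = 1028 bp
  6027 − 5026 = 1001 bp
  wrap: 6183 − 6027 + 2614 = 2770 bp
Sorted largest to smallest: 2770, 1104, 1028, 1001, 280 bp.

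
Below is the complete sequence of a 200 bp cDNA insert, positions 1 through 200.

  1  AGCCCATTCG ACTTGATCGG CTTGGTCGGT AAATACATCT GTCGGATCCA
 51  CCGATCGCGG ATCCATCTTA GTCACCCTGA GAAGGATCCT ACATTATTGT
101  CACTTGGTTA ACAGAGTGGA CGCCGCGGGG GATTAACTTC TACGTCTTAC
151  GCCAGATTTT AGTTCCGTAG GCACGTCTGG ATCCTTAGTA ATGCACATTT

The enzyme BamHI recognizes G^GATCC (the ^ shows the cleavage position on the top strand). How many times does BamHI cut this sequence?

4

GGATCC occurs starting at positions 44, 59, 84, 179.
BamHI cuts at 4 sites.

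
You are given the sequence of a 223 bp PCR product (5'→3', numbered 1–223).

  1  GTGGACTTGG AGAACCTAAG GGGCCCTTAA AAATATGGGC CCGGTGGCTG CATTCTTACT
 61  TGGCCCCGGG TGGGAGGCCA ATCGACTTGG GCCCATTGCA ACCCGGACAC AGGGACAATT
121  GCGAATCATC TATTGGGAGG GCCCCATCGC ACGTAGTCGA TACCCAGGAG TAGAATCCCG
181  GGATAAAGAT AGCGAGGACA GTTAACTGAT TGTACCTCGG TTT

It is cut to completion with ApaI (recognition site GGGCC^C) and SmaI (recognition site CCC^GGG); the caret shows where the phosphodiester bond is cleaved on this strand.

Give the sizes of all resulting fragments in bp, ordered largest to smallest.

ApaI sites (GGGCCC) start at positions 21, 37, 89, 139.
ApaI cuts after base 5 of each site (before the last base), so after positions 25, 41, 93, 143.
SmaI sites (CCCGGG) start at positions 65, 177.
SmaI cuts after base 3 of each site, so after positions 67, 179.
Combined cut positions: 25, 41, 67, 93, 143, 179.
Linear molecule, 6 cuts → 7 fragments:
  1–25 → 25 bp
  26–41 → 16 bp
  42–67 → 26 bp
  68–93 → 26 bp
  94–143 → 50 bp
  144–179 → 36 bp
  180–223 → 44 bp
Sorted largest to smallest: 50, 44, 36, 26, 26, 25, 16 bp.

50, 44, 36, 26, 26, 25, 16 bp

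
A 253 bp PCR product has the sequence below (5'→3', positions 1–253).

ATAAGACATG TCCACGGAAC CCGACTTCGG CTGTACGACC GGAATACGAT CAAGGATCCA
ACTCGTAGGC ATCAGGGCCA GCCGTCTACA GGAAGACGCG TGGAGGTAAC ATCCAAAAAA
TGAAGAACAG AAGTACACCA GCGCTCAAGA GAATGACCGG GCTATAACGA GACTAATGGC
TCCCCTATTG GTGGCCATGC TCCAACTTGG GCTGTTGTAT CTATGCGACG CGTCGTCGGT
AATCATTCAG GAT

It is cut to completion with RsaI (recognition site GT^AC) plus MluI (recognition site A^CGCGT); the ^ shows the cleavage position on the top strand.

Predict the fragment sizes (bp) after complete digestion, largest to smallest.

94, 62, 38, 34, 25 bp

RsaI sites (GTAC) start at positions 33, 133.
RsaI cuts after base 2 of each site, so after positions 34, 134.
MluI sites (ACGCGT) start at positions 96, 228.
MluI cuts after the first base of each site, so after positions 96, 228.
Combined cut positions: 34, 96, 134, 228.
Linear molecule, 4 cuts → 5 fragments:
  1–34 → 34 bp
  35–96 → 62 bp
  97–134 → 38 bp
  135–228 → 94 bp
  229–253 → 25 bp
Sorted largest to smallest: 94, 62, 38, 34, 25 bp.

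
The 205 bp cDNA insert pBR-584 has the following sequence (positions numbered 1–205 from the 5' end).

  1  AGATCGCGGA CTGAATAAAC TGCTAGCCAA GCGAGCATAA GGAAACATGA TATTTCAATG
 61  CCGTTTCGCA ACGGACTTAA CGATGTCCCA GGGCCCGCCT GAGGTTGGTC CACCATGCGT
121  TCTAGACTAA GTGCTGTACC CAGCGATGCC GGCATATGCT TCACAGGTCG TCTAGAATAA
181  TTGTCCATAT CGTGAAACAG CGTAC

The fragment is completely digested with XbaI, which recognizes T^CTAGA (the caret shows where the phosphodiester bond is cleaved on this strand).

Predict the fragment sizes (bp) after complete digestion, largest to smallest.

XbaI sites (TCTAGA) start at positions 121, 171.
XbaI cuts after the first base of each site, so after positions 121, 171.
Linear molecule, 2 cuts → 3 fragments:
  1–121 → 121 bp
  122–171 → 50 bp
  172–205 → 34 bp
Sorted largest to smallest: 121, 50, 34 bp.

121, 50, 34 bp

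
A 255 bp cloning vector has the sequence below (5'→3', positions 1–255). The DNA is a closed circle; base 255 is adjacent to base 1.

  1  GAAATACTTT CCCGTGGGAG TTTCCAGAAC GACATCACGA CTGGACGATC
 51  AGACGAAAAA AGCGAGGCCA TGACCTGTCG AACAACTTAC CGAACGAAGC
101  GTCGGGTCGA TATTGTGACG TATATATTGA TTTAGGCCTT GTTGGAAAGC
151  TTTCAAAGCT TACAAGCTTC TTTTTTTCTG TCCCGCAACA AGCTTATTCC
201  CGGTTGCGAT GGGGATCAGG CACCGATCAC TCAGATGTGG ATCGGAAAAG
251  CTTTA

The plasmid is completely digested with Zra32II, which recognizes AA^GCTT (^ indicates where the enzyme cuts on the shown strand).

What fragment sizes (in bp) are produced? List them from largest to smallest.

154, 58, 26, 9, 8 bp

Zra32II sites (AAGCTT) start at positions 147, 156, 164, 190, 248.
Zra32II cuts after base 2 of each site, so after positions 148, 157, 165, 191, 249.
Circular molecule, 5 cuts → 5 fragments:
  149–157 → 9 bp
  158–165 → 8 bp
  166–191 → 26 bp
  192–249 → 58 bp
  250–255 then 1–148 → 6 + 148 = 154 bp
Sorted largest to smallest: 154, 58, 26, 9, 8 bp.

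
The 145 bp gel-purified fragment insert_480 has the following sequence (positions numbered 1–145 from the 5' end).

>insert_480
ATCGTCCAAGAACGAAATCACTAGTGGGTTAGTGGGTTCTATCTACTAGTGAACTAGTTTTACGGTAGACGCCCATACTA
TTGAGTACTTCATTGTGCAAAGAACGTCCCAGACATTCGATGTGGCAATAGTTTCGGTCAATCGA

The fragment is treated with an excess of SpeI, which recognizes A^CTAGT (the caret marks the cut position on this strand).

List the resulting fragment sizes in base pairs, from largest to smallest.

92, 25, 20, 8 bp

SpeI sites (ACTAGT) start at positions 20, 45, 53.
SpeI cuts after the first base of each site, so after positions 20, 45, 53.
Linear molecule, 3 cuts → 4 fragments:
  1–20 → 20 bp
  21–45 → 25 bp
  46–53 → 8 bp
  54–145 → 92 bp
Sorted largest to smallest: 92, 25, 20, 8 bp.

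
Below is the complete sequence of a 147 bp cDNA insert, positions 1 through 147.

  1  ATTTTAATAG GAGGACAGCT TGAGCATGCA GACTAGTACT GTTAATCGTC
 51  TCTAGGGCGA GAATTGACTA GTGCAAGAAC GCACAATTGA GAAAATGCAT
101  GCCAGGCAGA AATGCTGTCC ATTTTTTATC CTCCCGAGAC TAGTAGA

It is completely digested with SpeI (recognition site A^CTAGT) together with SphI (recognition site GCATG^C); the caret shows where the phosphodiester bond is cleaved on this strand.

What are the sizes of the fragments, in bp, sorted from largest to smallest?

38, 35, 34, 28, 8, 4 bp

SpeI sites (ACTAGT) start at positions 32, 67, 139.
SpeI cuts after the first base of each site, so after positions 32, 67, 139.
SphI sites (GCATGC) start at positions 24, 97.
SphI cuts after base 5 of each site (before the last base), so after positions 28, 101.
Combined cut positions: 28, 32, 67, 101, 139.
Linear molecule, 5 cuts → 6 fragments:
  1–28 → 28 bp
  29–32 → 4 bp
  33–67 → 35 bp
  68–101 → 34 bp
  102–139 → 38 bp
  140–147 → 8 bp
Sorted largest to smallest: 38, 35, 34, 28, 8, 4 bp.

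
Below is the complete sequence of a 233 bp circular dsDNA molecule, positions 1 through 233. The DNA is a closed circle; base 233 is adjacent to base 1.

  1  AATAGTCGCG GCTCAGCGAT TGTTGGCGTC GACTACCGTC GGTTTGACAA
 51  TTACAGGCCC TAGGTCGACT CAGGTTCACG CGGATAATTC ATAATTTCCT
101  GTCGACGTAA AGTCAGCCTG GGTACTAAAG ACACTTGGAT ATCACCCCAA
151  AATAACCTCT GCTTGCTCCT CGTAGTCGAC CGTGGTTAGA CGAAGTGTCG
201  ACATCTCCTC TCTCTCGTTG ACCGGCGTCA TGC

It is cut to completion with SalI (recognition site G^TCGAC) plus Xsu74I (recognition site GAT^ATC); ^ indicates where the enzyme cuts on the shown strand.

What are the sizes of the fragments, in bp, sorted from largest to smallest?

64, 39, 37, 36, 35, 22 bp

SalI sites (GTCGAC) start at positions 28, 64, 101, 175, 197.
SalI cuts after the first base of each site, so after positions 28, 64, 101, 175, 197.
The Xsu74I site (GATATC) starts at position 138.
Xsu74I cuts after base 3 of each site, so after position 140.
Combined cut positions: 28, 64, 101, 140, 175, 197.
Circular molecule, 6 cuts → 6 fragments:
  29–64 → 36 bp
  65–101 → 37 bp
  102–140 → 39 bp
  141–175 → 35 bp
  176–197 → 22 bp
  198–233 then 1–28 → 36 + 28 = 64 bp
Sorted largest to smallest: 64, 39, 37, 36, 35, 22 bp.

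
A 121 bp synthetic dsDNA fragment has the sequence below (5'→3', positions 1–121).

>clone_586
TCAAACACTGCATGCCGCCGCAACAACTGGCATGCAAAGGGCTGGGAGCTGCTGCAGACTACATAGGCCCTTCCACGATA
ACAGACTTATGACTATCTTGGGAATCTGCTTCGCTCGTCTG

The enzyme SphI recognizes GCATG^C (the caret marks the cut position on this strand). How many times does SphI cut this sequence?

GCATGC occurs starting at positions 10, 30.
SphI cuts at 2 sites.

2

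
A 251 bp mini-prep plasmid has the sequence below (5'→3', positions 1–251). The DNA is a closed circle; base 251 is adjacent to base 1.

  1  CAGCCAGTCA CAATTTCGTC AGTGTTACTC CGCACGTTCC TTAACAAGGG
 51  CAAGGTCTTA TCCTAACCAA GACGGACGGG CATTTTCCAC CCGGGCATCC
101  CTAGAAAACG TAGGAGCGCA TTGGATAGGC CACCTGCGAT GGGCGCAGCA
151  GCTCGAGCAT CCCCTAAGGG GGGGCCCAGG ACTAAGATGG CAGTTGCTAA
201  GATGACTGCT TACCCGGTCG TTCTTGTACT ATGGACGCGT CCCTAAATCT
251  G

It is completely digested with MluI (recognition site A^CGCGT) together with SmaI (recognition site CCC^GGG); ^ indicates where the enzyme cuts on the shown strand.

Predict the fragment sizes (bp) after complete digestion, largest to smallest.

143, 108 bp

The MluI site (ACGCGT) starts at position 235.
MluI cuts after the first base of each site, so after position 235.
The SmaI site (CCCGGG) starts at position 90.
SmaI cuts after base 3 of each site, so after position 92.
Combined cut positions: 92, 235.
Circular molecule, 2 cuts → 2 fragments:
  93–235 → 143 bp
  236–251 then 1–92 → 16 + 92 = 108 bp
Sorted largest to smallest: 143, 108 bp.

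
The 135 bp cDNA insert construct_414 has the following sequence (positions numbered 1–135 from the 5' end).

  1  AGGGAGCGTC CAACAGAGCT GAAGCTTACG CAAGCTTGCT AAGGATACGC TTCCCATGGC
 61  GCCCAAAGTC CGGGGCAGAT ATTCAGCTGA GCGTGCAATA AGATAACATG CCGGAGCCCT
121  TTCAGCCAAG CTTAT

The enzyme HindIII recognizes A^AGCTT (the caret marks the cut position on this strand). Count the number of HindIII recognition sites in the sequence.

AAGCTT occurs starting at positions 22, 32, 128.
HindIII cuts at 3 sites.

3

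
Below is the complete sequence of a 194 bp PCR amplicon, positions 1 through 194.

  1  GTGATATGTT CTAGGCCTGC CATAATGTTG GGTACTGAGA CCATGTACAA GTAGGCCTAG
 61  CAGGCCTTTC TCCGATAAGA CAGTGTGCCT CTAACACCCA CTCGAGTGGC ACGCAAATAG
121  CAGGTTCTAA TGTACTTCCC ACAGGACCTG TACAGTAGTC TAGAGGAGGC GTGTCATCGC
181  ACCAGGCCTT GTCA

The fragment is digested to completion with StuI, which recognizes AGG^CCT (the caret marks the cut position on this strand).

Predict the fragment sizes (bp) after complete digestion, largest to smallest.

122, 40, 15, 9, 8 bp

StuI sites (AGGCCT) start at positions 13, 53, 62, 184.
StuI cuts after base 3 of each site, so after positions 15, 55, 64, 186.
Linear molecule, 4 cuts → 5 fragments:
  1–15 → 15 bp
  16–55 → 40 bp
  56–64 → 9 bp
  65–186 → 122 bp
  187–194 → 8 bp
Sorted largest to smallest: 122, 40, 15, 9, 8 bp.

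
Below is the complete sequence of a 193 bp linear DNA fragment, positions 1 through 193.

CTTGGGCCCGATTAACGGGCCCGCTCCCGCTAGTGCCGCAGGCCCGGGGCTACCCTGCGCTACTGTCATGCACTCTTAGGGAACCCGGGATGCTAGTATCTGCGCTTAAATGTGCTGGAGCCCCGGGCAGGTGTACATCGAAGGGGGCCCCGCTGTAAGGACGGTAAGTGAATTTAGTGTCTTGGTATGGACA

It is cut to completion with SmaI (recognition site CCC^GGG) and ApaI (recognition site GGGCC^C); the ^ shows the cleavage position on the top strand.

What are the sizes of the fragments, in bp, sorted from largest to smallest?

SmaI sites (CCCGGG) start at positions 43, 84, 122.
SmaI cuts after base 3 of each site, so after positions 45, 86, 124.
ApaI sites (GGGCCC) start at positions 4, 17, 145.
ApaI cuts after base 5 of each site (before the last base), so after positions 8, 21, 149.
Combined cut positions: 8, 21, 45, 86, 124, 149.
Linear molecule, 6 cuts → 7 fragments:
  1–8 → 8 bp
  9–21 → 13 bp
  22–45 → 24 bp
  46–86 → 41 bp
  87–124 → 38 bp
  125–149 → 25 bp
  150–193 → 44 bp
Sorted largest to smallest: 44, 41, 38, 25, 24, 13, 8 bp.

44, 41, 38, 25, 24, 13, 8 bp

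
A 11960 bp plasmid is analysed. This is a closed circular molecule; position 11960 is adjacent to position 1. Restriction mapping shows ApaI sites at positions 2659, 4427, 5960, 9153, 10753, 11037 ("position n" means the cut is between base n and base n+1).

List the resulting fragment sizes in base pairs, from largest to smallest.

Circular molecule, 6 cuts → 6 fragments:
  4427 − 2659 = 1768 bp
  5960 − 4427 = 1533 bp
  9153 − 5960 = 3193 bp
  10753 − 9153 = 1600 bp
  11037 − 10753 = 284 bp
  wrap: 11960 − 11037 + 2659 = 3582 bp
Sorted largest to smallest: 3582, 3193, 1768, 1600, 1533, 284 bp.

3582, 3193, 1768, 1600, 1533, 284 bp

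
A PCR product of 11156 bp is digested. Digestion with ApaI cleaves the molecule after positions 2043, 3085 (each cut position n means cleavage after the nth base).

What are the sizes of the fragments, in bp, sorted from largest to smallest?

8071, 2043, 1042 bp

Linear molecule, 2 cuts → 3 fragments:
  2043 − 0 = 2043 bp
  3085 − 2043 = 1042 bp
  11156 − 3085 = 8071 bp
Sorted largest to smallest: 8071, 2043, 1042 bp.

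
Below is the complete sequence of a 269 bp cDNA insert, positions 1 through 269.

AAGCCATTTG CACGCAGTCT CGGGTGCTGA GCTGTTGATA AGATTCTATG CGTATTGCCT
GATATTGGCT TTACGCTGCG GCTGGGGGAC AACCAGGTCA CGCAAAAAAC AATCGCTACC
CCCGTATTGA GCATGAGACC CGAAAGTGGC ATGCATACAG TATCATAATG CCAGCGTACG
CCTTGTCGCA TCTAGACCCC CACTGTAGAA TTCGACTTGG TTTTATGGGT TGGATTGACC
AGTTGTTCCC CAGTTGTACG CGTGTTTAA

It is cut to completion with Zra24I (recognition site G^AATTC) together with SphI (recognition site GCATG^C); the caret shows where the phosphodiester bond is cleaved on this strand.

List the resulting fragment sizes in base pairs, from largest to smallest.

The Zra24I site (GAATTC) starts at position 208.
Zra24I cuts after the first base of each site, so after position 208.
The SphI site (GCATGC) starts at position 149.
SphI cuts after base 5 of each site (before the last base), so after position 153.
Combined cut positions: 153, 208.
Linear molecule, 2 cuts → 3 fragments:
  1–153 → 153 bp
  154–208 → 55 bp
  209–269 → 61 bp
Sorted largest to smallest: 153, 61, 55 bp.

153, 61, 55 bp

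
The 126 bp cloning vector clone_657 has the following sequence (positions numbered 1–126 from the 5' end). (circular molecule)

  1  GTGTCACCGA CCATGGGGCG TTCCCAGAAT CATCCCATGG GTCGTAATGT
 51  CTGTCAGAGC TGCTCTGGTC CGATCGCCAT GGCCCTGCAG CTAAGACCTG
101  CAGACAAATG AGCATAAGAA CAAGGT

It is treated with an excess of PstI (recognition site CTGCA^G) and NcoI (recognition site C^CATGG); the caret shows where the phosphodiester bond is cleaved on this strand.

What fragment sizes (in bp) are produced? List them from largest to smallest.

PstI sites (CTGCAG) start at positions 85, 98.
PstI cuts after base 5 of each site (before the last base), so after positions 89, 102.
NcoI sites (CCATGG) start at positions 11, 35, 77.
NcoI cuts after the first base of each site, so after positions 11, 35, 77.
Combined cut positions: 11, 35, 77, 89, 102.
Circular molecule, 5 cuts → 5 fragments:
  12–35 → 24 bp
  36–77 → 42 bp
  78–89 → 12 bp
  90–102 → 13 bp
  103–126 then 1–11 → 24 + 11 = 35 bp
Sorted largest to smallest: 42, 35, 24, 13, 12 bp.

42, 35, 24, 13, 12 bp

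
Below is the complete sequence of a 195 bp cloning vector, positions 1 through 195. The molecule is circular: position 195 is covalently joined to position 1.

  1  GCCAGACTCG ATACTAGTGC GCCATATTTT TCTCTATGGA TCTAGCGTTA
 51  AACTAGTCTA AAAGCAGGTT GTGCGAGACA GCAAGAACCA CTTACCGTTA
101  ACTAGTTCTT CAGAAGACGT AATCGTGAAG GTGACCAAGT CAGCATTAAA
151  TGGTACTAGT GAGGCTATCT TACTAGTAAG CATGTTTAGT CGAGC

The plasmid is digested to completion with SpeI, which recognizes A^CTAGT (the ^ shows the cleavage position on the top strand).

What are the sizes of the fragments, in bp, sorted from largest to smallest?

54, 49, 39, 36, 17 bp

SpeI sites (ACTAGT) start at positions 13, 52, 101, 155, 172.
SpeI cuts after the first base of each site, so after positions 13, 52, 101, 155, 172.
Circular molecule, 5 cuts → 5 fragments:
  14–52 → 39 bp
  53–101 → 49 bp
  102–155 → 54 bp
  156–172 → 17 bp
  173–195 then 1–13 → 23 + 13 = 36 bp
Sorted largest to smallest: 54, 49, 39, 36, 17 bp.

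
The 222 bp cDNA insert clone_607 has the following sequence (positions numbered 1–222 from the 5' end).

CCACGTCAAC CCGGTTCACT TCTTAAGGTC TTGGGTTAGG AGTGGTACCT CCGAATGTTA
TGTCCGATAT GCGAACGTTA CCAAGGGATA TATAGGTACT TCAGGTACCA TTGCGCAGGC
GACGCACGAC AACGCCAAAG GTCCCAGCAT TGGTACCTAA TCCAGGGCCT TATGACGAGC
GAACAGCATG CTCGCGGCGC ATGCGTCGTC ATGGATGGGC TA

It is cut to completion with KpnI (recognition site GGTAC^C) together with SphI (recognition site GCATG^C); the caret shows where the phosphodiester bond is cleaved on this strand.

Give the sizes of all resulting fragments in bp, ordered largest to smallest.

KpnI sites (GGTACC) start at positions 44, 104, 152.
KpnI cuts after base 5 of each site (before the last base), so after positions 48, 108, 156.
SphI sites (GCATGC) start at positions 186, 199.
SphI cuts after base 5 of each site (before the last base), so after positions 190, 203.
Combined cut positions: 48, 108, 156, 190, 203.
Linear molecule, 5 cuts → 6 fragments:
  1–48 → 48 bp
  49–108 → 60 bp
  109–156 → 48 bp
  157–190 → 34 bp
  191–203 → 13 bp
  204–222 → 19 bp
Sorted largest to smallest: 60, 48, 48, 34, 19, 13 bp.

60, 48, 48, 34, 19, 13 bp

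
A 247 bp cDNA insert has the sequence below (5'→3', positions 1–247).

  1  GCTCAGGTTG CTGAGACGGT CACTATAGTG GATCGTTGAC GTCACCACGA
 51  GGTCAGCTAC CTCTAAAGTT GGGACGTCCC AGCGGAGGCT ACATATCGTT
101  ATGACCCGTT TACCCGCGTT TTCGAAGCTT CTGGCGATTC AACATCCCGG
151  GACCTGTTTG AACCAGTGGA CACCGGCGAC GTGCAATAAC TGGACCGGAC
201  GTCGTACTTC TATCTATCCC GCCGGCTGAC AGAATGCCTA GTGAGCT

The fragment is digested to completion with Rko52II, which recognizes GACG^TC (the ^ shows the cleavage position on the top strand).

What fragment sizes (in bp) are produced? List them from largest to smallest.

125, 46, 41, 35 bp

Rko52II sites (GACGTC) start at positions 38, 73, 198.
Rko52II cuts after base 4 of each site, so after positions 41, 76, 201.
Linear molecule, 3 cuts → 4 fragments:
  1–41 → 41 bp
  42–76 → 35 bp
  77–201 → 125 bp
  202–247 → 46 bp
Sorted largest to smallest: 125, 46, 41, 35 bp.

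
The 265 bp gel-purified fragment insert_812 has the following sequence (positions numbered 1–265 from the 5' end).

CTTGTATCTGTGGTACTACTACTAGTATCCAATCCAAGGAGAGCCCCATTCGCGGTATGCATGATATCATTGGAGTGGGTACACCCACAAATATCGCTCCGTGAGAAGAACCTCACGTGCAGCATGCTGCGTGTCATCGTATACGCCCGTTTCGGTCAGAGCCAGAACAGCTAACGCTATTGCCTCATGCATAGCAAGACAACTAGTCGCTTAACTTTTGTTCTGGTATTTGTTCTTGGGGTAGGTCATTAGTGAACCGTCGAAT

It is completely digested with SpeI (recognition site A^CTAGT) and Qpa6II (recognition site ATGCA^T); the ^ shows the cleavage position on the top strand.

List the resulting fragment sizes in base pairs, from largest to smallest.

130, 63, 40, 21, 11 bp

SpeI sites (ACTAGT) start at positions 21, 202.
SpeI cuts after the first base of each site, so after positions 21, 202.
Qpa6II sites (ATGCAT) start at positions 57, 187.
Qpa6II cuts after base 5 of each site (before the last base), so after positions 61, 191.
Combined cut positions: 21, 61, 191, 202.
Linear molecule, 4 cuts → 5 fragments:
  1–21 → 21 bp
  22–61 → 40 bp
  62–191 → 130 bp
  192–202 → 11 bp
  203–265 → 63 bp
Sorted largest to smallest: 130, 63, 40, 21, 11 bp.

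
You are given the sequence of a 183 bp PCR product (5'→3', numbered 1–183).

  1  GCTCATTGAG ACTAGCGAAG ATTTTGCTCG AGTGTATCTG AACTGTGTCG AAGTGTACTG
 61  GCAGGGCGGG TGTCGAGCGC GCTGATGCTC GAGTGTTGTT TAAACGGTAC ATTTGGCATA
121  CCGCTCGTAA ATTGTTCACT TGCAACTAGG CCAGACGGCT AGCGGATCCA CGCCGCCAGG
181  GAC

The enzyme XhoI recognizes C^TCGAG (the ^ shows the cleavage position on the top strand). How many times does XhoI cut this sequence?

CTCGAG occurs starting at positions 27, 88.
XhoI cuts at 2 sites.

2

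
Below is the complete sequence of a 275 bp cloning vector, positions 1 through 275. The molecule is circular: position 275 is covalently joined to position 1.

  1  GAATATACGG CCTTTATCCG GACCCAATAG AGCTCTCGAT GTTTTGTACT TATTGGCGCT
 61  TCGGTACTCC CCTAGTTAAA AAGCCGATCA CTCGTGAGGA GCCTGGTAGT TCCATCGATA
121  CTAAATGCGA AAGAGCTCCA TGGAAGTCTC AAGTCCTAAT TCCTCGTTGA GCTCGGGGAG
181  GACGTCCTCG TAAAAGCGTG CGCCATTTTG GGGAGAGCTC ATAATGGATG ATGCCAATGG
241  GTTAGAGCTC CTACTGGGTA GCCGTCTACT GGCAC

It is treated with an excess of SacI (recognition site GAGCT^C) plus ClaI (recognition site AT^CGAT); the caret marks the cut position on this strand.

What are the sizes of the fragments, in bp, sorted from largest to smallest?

81, 60, 46, 36, 30, 22 bp

SacI sites (GAGCTC) start at positions 30, 133, 169, 215, 245.
SacI cuts after base 5 of each site (before the last base), so after positions 34, 137, 173, 219, 249.
The ClaI site (ATCGAT) starts at position 114.
ClaI cuts after base 2 of each site, so after position 115.
Combined cut positions: 34, 115, 137, 173, 219, 249.
Circular molecule, 6 cuts → 6 fragments:
  35–115 → 81 bp
  116–137 → 22 bp
  138–173 → 36 bp
  174–219 → 46 bp
  220–249 → 30 bp
  250–275 then 1–34 → 26 + 34 = 60 bp
Sorted largest to smallest: 81, 60, 46, 36, 30, 22 bp.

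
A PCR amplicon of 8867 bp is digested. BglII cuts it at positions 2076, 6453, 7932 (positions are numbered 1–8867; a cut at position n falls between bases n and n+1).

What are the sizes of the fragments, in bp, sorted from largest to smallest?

Linear molecule, 3 cuts → 4 fragments:
  2076 − 0 = 2076 bp
  6453 − 2076 = 4377 bp
  7932 − 6453 = 1479 bp
  8867 − 7932 = 935 bp
Sorted largest to smallest: 4377, 2076, 1479, 935 bp.

4377, 2076, 1479, 935 bp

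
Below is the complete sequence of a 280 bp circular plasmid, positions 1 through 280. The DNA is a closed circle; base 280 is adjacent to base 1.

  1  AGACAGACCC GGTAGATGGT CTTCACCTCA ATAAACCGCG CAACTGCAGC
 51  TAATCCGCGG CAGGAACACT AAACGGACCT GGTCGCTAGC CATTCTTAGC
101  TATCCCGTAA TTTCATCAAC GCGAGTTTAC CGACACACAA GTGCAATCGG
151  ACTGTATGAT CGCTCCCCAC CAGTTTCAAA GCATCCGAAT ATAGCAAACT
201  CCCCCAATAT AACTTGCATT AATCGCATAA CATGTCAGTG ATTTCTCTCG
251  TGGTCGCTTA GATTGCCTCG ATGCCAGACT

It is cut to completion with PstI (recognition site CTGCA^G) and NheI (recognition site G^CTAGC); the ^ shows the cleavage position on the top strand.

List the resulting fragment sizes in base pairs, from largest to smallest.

The PstI site (CTGCAG) starts at position 44.
PstI cuts after base 5 of each site (before the last base), so after position 48.
The NheI site (GCTAGC) starts at position 85.
NheI cuts after the first base of each site, so after position 85.
Combined cut positions: 48, 85.
Circular molecule, 2 cuts → 2 fragments:
  49–85 → 37 bp
  86–280 then 1–48 → 195 + 48 = 243 bp
Sorted largest to smallest: 243, 37 bp.

243, 37 bp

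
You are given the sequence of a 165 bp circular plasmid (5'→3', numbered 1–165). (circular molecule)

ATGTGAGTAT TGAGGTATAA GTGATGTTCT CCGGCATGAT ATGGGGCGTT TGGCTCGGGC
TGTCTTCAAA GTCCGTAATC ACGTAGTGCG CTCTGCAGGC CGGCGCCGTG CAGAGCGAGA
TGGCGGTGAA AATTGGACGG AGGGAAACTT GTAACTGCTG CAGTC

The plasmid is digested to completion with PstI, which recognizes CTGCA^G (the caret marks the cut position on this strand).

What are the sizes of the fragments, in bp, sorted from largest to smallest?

PstI sites (CTGCAG) start at positions 93, 158.
PstI cuts after base 5 of each site (before the last base), so after positions 97, 162.
Circular molecule, 2 cuts → 2 fragments:
  98–162 → 65 bp
  163–165 then 1–97 → 3 + 97 = 100 bp
Sorted largest to smallest: 100, 65 bp.

100, 65 bp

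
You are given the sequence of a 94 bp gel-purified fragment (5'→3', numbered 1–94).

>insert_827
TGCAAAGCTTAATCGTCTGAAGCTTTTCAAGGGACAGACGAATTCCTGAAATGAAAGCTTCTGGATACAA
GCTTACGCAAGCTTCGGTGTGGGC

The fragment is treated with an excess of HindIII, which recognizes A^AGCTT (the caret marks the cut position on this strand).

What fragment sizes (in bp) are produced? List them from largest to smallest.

HindIII sites (AAGCTT) start at positions 5, 20, 55, 69, 79.
HindIII cuts after the first base of each site, so after positions 5, 20, 55, 69, 79.
Linear molecule, 5 cuts → 6 fragments:
  1–5 → 5 bp
  6–20 → 15 bp
  21–55 → 35 bp
  56–69 → 14 bp
  70–79 → 10 bp
  80–94 → 15 bp
Sorted largest to smallest: 35, 15, 15, 14, 10, 5 bp.

35, 15, 15, 14, 10, 5 bp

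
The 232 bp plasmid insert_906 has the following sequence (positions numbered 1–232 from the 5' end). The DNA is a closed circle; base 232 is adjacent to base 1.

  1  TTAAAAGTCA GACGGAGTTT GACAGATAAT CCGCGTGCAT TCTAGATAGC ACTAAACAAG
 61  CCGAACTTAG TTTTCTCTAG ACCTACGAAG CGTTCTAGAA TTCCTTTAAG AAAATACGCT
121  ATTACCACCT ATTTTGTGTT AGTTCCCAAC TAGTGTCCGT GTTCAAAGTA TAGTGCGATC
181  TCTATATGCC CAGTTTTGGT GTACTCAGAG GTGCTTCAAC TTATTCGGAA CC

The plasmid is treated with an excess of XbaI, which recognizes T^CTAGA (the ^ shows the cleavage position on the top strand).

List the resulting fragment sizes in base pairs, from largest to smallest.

XbaI sites (TCTAGA) start at positions 41, 76, 94.
XbaI cuts after the first base of each site, so after positions 41, 76, 94.
Circular molecule, 3 cuts → 3 fragments:
  42–76 → 35 bp
  77–94 → 18 bp
  95–232 then 1–41 → 138 + 41 = 179 bp
Sorted largest to smallest: 179, 35, 18 bp.

179, 35, 18 bp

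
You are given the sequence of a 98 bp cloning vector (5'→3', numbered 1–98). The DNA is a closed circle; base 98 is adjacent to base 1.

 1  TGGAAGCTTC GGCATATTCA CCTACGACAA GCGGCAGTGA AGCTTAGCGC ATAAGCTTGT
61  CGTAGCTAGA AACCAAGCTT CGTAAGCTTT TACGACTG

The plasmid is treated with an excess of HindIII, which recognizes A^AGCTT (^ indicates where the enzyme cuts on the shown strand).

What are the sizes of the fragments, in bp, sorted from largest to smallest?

36, 22, 18, 13, 9 bp

HindIII sites (AAGCTT) start at positions 4, 40, 53, 75, 84.
HindIII cuts after the first base of each site, so after positions 4, 40, 53, 75, 84.
Circular molecule, 5 cuts → 5 fragments:
  5–40 → 36 bp
  41–53 → 13 bp
  54–75 → 22 bp
  76–84 → 9 bp
  85–98 then 1–4 → 14 + 4 = 18 bp
Sorted largest to smallest: 36, 22, 18, 13, 9 bp.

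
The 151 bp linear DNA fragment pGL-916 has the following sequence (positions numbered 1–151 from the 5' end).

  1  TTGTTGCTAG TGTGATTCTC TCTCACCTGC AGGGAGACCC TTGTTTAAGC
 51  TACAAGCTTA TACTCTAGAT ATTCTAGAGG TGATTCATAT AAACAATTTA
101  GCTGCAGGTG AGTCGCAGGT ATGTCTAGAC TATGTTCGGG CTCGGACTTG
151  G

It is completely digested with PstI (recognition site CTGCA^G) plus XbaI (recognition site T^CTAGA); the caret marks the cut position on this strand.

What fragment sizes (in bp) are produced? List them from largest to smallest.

PstI sites (CTGCAG) start at positions 27, 102.
PstI cuts after base 5 of each site (before the last base), so after positions 31, 106.
XbaI sites (TCTAGA) start at positions 64, 73, 124.
XbaI cuts after the first base of each site, so after positions 64, 73, 124.
Combined cut positions: 31, 64, 73, 106, 124.
Linear molecule, 5 cuts → 6 fragments:
  1–31 → 31 bp
  32–64 → 33 bp
  65–73 → 9 bp
  74–106 → 33 bp
  107–124 → 18 bp
  125–151 → 27 bp
Sorted largest to smallest: 33, 33, 31, 27, 18, 9 bp.

33, 33, 31, 27, 18, 9 bp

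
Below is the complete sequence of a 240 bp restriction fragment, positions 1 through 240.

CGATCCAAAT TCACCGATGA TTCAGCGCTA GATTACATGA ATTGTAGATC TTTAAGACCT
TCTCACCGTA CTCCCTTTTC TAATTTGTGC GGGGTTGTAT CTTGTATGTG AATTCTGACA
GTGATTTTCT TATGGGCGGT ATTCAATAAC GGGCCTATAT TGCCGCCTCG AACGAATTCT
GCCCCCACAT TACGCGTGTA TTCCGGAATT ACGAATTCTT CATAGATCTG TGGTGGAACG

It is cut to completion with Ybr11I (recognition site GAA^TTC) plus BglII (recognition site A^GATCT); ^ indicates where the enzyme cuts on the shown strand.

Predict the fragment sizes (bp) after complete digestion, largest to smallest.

Ybr11I sites (GAATTC) start at positions 110, 174, 213.
Ybr11I cuts after base 3 of each site, so after positions 112, 176, 215.
BglII sites (AGATCT) start at positions 46, 224.
BglII cuts after the first base of each site, so after positions 46, 224.
Combined cut positions: 46, 112, 176, 215, 224.
Linear molecule, 5 cuts → 6 fragments:
  1–46 → 46 bp
  47–112 → 66 bp
  113–176 → 64 bp
  177–215 → 39 bp
  216–224 → 9 bp
  225–240 → 16 bp
Sorted largest to smallest: 66, 64, 46, 39, 16, 9 bp.

66, 64, 46, 39, 16, 9 bp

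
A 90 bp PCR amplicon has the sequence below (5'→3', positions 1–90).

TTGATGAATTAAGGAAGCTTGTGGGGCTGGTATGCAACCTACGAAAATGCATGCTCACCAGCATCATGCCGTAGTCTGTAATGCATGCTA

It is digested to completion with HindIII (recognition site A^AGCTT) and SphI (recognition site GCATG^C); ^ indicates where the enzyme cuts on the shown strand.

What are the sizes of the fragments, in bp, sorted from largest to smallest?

The HindIII site (AAGCTT) starts at position 15.
HindIII cuts after the first base of each site, so after position 15.
SphI sites (GCATGC) start at positions 49, 83.
SphI cuts after base 5 of each site (before the last base), so after positions 53, 87.
Combined cut positions: 15, 53, 87.
Linear molecule, 3 cuts → 4 fragments:
  1–15 → 15 bp
  16–53 → 38 bp
  54–87 → 34 bp
  88–90 → 3 bp
Sorted largest to smallest: 38, 34, 15, 3 bp.

38, 34, 15, 3 bp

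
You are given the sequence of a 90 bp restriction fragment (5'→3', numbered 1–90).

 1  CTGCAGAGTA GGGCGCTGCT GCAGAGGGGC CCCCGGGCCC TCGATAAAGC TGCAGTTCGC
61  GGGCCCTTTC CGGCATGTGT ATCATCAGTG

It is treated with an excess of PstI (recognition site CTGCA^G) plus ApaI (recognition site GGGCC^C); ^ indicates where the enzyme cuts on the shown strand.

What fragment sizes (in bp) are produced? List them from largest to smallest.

25, 18, 15, 11, 8, 8, 5 bp

PstI sites (CTGCAG) start at positions 1, 19, 50.
PstI cuts after base 5 of each site (before the last base), so after positions 5, 23, 54.
ApaI sites (GGGCCC) start at positions 27, 35, 61.
ApaI cuts after base 5 of each site (before the last base), so after positions 31, 39, 65.
Combined cut positions: 5, 23, 31, 39, 54, 65.
Linear molecule, 6 cuts → 7 fragments:
  1–5 → 5 bp
  6–23 → 18 bp
  24–31 → 8 bp
  32–39 → 8 bp
  40–54 → 15 bp
  55–65 → 11 bp
  66–90 → 25 bp
Sorted largest to smallest: 25, 18, 15, 11, 8, 8, 5 bp.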